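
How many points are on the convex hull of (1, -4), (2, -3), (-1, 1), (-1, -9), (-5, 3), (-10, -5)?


Convex hull vertices (CCW): (-10, -5), (-1, -9), (2, -3), (-1, 1), (-5, 3)
Count = 5

5


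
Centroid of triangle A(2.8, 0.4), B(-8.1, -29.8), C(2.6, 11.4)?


Centroid = ((x_A+x_B+x_C)/3, (y_A+y_B+y_C)/3)
= ((2.8+(-8.1)+2.6)/3, (0.4+(-29.8)+11.4)/3)
= (-0.9, -6)

(-0.9, -6)


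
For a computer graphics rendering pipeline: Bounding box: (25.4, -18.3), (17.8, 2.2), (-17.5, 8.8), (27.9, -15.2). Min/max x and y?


x range: [-17.5, 27.9]
y range: [-18.3, 8.8]
Bounding box: (-17.5,-18.3) to (27.9,8.8)

(-17.5,-18.3) to (27.9,8.8)


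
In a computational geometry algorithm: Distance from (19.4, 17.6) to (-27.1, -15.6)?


dx=-46.5, dy=-33.2
d^2 = (-46.5)^2 + (-33.2)^2 = 3264.49
d = sqrt(3264.49) = 57.1357

57.1357


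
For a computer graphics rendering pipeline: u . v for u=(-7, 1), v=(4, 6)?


u . v = u_x*v_x + u_y*v_y = (-7)*4 + 1*6
= (-28) + 6 = -22

-22


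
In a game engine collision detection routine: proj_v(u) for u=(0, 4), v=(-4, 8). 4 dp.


u.v = 32, |v| = sqrt(80) = 8.9443
Scalar projection = u.v / |v| = 32 / sqrt(80) = 3.5777

3.5777


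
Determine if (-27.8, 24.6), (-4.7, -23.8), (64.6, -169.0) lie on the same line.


Cross product: ((-4.7)-(-27.8))*((-169)-24.6) - ((-23.8)-24.6)*(64.6-(-27.8))
= 0

Yes, collinear


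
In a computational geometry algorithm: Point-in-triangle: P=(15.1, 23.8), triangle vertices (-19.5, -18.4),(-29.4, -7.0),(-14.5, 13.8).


Cross products: AB x AP = -812.22, BC x BP = -466.68, CA x CP = 903.12
All same sign? no

No, outside


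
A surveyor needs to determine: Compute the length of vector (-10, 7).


|u| = sqrt((-10)^2 + 7^2) = sqrt(149) = 12.2066

12.2066


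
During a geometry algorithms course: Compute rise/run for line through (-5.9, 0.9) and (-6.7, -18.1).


slope = (y2-y1)/(x2-x1) = ((-18.1)-0.9)/((-6.7)-(-5.9)) = (-19)/(-0.8) = 23.75

23.75


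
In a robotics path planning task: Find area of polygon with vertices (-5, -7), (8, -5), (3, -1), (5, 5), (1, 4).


Shoelace sum: ((-5)*(-5) - 8*(-7)) + (8*(-1) - 3*(-5)) + (3*5 - 5*(-1)) + (5*4 - 1*5) + (1*(-7) - (-5)*4)
= 136
Area = |136|/2 = 68

68


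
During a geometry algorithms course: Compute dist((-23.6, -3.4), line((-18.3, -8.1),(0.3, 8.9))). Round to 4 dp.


|cross product| = 177.52
|line direction| = sqrt(634.96) = 25.1984
Distance = 177.52/sqrt(634.96) = 7.0449

7.0449


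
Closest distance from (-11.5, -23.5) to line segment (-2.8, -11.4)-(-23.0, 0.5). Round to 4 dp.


Project P onto AB: t = 0.0578 (clamped to [0,1])
Closest point on segment: (-3.9668, -10.7126)
Distance: 14.8414

14.8414


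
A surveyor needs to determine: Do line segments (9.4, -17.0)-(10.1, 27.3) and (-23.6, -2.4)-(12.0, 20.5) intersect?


Cross products: d1=-1275.46, d2=285.59, d3=1472.12, d4=-88.93
d1*d2 < 0 and d3*d4 < 0? yes

Yes, they intersect


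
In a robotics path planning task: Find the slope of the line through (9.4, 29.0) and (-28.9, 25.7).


slope = (y2-y1)/(x2-x1) = (25.7-29)/((-28.9)-9.4) = (-3.3)/(-38.3) = 0.0862

0.0862


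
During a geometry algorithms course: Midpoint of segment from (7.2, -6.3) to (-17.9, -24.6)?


M = ((7.2+(-17.9))/2, ((-6.3)+(-24.6))/2)
= (-5.35, -15.45)

(-5.35, -15.45)


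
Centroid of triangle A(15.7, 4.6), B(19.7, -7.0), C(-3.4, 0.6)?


Centroid = ((x_A+x_B+x_C)/3, (y_A+y_B+y_C)/3)
= ((15.7+19.7+(-3.4))/3, (4.6+(-7)+0.6)/3)
= (10.6667, -0.6)

(10.6667, -0.6)


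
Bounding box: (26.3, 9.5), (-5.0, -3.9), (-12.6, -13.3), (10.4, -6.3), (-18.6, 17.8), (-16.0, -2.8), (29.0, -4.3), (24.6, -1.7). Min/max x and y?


x range: [-18.6, 29]
y range: [-13.3, 17.8]
Bounding box: (-18.6,-13.3) to (29,17.8)

(-18.6,-13.3) to (29,17.8)


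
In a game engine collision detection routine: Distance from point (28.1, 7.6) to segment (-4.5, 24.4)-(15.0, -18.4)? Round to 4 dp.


Project P onto AB: t = 0.6124 (clamped to [0,1])
Closest point on segment: (7.4423, -1.8118)
Distance: 22.7007

22.7007


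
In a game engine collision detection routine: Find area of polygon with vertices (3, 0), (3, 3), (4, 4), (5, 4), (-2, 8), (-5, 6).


Shoelace sum: (3*3 - 3*0) + (3*4 - 4*3) + (4*4 - 5*4) + (5*8 - (-2)*4) + ((-2)*6 - (-5)*8) + ((-5)*0 - 3*6)
= 63
Area = |63|/2 = 31.5

31.5


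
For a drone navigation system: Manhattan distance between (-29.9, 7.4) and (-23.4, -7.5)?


|(-29.9)-(-23.4)| + |7.4-(-7.5)| = 6.5 + 14.9 = 21.4

21.4


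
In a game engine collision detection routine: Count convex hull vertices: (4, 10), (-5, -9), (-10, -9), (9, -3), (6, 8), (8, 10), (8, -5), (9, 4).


Convex hull vertices (CCW): (-10, -9), (-5, -9), (8, -5), (9, -3), (9, 4), (8, 10), (4, 10)
Count = 7

7


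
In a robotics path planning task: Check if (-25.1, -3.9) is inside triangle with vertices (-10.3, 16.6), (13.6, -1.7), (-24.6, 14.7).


Cross products: AB x AP = -760.79, BC x BP = 718.72, CA x CP = -265.03
All same sign? no

No, outside


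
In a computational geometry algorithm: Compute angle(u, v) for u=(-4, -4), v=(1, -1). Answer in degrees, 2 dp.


u.v = 0, |u| = sqrt(32) = 5.6569, |v| = sqrt(2) = 1.4142
cos(theta) = u.v/(|u||v|) = 0/sqrt(64) = 0
theta = acos(0) = 90 degrees

90 degrees


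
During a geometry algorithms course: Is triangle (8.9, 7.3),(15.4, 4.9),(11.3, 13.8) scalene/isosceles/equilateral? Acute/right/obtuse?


Side lengths squared: AB^2=48.01, BC^2=96.02, CA^2=48.01
Sorted: [48.01, 48.01, 96.02]
By sides: Isosceles, By angles: Right

Isosceles, Right


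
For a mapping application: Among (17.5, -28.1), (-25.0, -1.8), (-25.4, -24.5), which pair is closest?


d(P0,P1) = 49.9794, d(P0,P2) = 43.0508, d(P1,P2) = 22.7035
Closest: P1 and P2

Closest pair: (-25.0, -1.8) and (-25.4, -24.5), distance = 22.7035


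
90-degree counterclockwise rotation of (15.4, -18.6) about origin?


90° CCW: (x,y) -> (-y, x)
(15.4,-18.6) -> (18.6, 15.4)

(18.6, 15.4)


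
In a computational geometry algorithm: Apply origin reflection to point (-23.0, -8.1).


Reflection over origin: (x,y) -> (-x,-y)
(-23, -8.1) -> (23, 8.1)

(23, 8.1)


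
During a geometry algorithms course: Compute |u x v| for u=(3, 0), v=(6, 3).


|u x v| = |3*3 - 0*6|
= |9 - 0| = 9

9


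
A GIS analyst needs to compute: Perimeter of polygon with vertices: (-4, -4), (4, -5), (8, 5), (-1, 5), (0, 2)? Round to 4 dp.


Sides: (-4, -4)->(4, -5): sqrt(65) = 8.062258, (4, -5)->(8, 5): sqrt(116) = 10.77033, (8, 5)->(-1, 5): sqrt(81) = 9, (-1, 5)->(0, 2): sqrt(10) = 3.162278, (0, 2)->(-4, -4): sqrt(52) = 7.211103
Sum = 38.205969
Perimeter = 38.206

38.206


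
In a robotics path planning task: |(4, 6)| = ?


|u| = sqrt(4^2 + 6^2) = sqrt(52) = 7.2111

7.2111


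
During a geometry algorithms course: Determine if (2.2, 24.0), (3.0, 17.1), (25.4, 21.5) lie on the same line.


Cross product: (3-2.2)*(21.5-24) - (17.1-24)*(25.4-2.2)
= 158.08

No, not collinear


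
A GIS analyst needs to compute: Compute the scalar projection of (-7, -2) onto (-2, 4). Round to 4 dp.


u.v = 6, |v| = sqrt(20) = 4.4721
Scalar projection = u.v / |v| = 6 / sqrt(20) = 1.3416

1.3416


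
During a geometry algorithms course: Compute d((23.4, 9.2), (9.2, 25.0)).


dx=-14.2, dy=15.8
d^2 = (-14.2)^2 + 15.8^2 = 451.28
d = sqrt(451.28) = 21.2434

21.2434


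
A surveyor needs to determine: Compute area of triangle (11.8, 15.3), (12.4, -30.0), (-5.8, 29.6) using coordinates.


Area = |x_A(y_B-y_C) + x_B(y_C-y_A) + x_C(y_A-y_B)|/2
= |(-703.28) + 177.32 + (-262.74)|/2
= 788.7/2 = 394.35

394.35


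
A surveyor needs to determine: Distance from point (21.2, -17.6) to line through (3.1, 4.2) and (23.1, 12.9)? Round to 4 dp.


|cross product| = 593.47
|line direction| = sqrt(475.69) = 21.8103
Distance = 593.47/sqrt(475.69) = 27.2105

27.2105


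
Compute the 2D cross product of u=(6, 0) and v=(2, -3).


u x v = u_x*v_y - u_y*v_x = 6*(-3) - 0*2
= (-18) - 0 = -18

-18


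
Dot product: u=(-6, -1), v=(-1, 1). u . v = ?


u . v = u_x*v_x + u_y*v_y = (-6)*(-1) + (-1)*1
= 6 + (-1) = 5

5


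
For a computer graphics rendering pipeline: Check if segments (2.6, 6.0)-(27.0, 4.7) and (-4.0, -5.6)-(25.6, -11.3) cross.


Cross products: d1=380.98, d2=481.58, d3=-291.62, d4=-392.22
d1*d2 < 0 and d3*d4 < 0? no

No, they don't intersect


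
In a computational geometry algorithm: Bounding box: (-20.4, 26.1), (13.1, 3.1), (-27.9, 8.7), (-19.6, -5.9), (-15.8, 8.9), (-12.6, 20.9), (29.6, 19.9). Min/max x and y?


x range: [-27.9, 29.6]
y range: [-5.9, 26.1]
Bounding box: (-27.9,-5.9) to (29.6,26.1)

(-27.9,-5.9) to (29.6,26.1)


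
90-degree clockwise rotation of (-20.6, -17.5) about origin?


90° CW: (x,y) -> (y, -x)
(-20.6,-17.5) -> (-17.5, 20.6)

(-17.5, 20.6)


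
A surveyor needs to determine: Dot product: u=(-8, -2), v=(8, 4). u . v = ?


u . v = u_x*v_x + u_y*v_y = (-8)*8 + (-2)*4
= (-64) + (-8) = -72

-72


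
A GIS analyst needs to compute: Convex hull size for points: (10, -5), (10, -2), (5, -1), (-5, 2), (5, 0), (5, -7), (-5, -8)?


Convex hull vertices (CCW): (-5, -8), (5, -7), (10, -5), (10, -2), (5, 0), (-5, 2)
Count = 6

6


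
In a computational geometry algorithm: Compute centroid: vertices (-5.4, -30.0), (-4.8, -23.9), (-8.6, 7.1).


Centroid = ((x_A+x_B+x_C)/3, (y_A+y_B+y_C)/3)
= (((-5.4)+(-4.8)+(-8.6))/3, ((-30)+(-23.9)+7.1)/3)
= (-6.2667, -15.6)

(-6.2667, -15.6)


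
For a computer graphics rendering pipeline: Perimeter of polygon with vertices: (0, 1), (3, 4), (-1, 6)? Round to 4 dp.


Sides: (0, 1)->(3, 4): sqrt(18) = 4.242641, (3, 4)->(-1, 6): sqrt(20) = 4.472136, (-1, 6)->(0, 1): sqrt(26) = 5.09902
Sum = 13.813797
Perimeter = 13.8138

13.8138


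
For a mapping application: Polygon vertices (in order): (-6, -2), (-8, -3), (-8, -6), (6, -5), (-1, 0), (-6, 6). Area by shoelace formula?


Shoelace sum: ((-6)*(-3) - (-8)*(-2)) + ((-8)*(-6) - (-8)*(-3)) + ((-8)*(-5) - 6*(-6)) + (6*0 - (-1)*(-5)) + ((-1)*6 - (-6)*0) + ((-6)*(-2) - (-6)*6)
= 139
Area = |139|/2 = 69.5

69.5


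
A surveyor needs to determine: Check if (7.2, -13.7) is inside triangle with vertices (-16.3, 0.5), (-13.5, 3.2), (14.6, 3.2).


Cross products: AB x AP = -103.21, BC x BP = -474.89, CA x CP = 502.23
All same sign? no

No, outside


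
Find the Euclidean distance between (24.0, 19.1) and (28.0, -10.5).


dx=4, dy=-29.6
d^2 = 4^2 + (-29.6)^2 = 892.16
d = sqrt(892.16) = 29.869

29.869


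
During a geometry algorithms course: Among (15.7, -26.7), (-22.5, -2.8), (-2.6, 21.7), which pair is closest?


d(P0,P1) = 45.0605, d(P0,P2) = 51.7441, d(P1,P2) = 31.5636
Closest: P1 and P2

Closest pair: (-22.5, -2.8) and (-2.6, 21.7), distance = 31.5636


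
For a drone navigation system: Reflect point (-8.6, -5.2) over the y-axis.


Reflection over y-axis: (x,y) -> (-x,y)
(-8.6, -5.2) -> (8.6, -5.2)

(8.6, -5.2)


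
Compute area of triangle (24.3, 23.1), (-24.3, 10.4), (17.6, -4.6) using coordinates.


Area = |x_A(y_B-y_C) + x_B(y_C-y_A) + x_C(y_A-y_B)|/2
= |364.5 + 673.11 + 223.52|/2
= 1261.13/2 = 630.565

630.565


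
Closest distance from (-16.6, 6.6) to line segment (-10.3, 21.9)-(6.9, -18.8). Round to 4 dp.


Project P onto AB: t = 0.2635 (clamped to [0,1])
Closest point on segment: (-5.7686, 11.1774)
Distance: 11.7589

11.7589


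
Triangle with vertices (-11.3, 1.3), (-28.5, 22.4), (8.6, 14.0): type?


Side lengths squared: AB^2=741.05, BC^2=1446.97, CA^2=557.3
Sorted: [557.3, 741.05, 1446.97]
By sides: Scalene, By angles: Obtuse

Scalene, Obtuse


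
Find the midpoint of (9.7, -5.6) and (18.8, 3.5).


M = ((9.7+18.8)/2, ((-5.6)+3.5)/2)
= (14.25, -1.05)

(14.25, -1.05)


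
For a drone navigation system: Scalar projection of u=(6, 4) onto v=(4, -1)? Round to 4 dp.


u.v = 20, |v| = sqrt(17) = 4.1231
Scalar projection = u.v / |v| = 20 / sqrt(17) = 4.8507

4.8507


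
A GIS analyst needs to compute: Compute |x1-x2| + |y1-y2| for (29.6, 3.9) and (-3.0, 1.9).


|29.6-(-3)| + |3.9-1.9| = 32.6 + 2 = 34.6

34.6


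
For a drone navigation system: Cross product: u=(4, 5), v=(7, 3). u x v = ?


u x v = u_x*v_y - u_y*v_x = 4*3 - 5*7
= 12 - 35 = -23

-23


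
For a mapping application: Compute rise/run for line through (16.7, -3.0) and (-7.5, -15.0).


slope = (y2-y1)/(x2-x1) = ((-15)-(-3))/((-7.5)-16.7) = (-12)/(-24.2) = 0.4959

0.4959


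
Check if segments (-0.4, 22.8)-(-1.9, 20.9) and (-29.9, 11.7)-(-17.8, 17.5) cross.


Cross products: d1=-36.79, d2=-51.08, d3=-39.4, d4=-25.11
d1*d2 < 0 and d3*d4 < 0? no

No, they don't intersect


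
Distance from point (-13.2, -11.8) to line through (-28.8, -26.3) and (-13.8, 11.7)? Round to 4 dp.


|cross product| = 375.3
|line direction| = sqrt(1669) = 40.8534
Distance = 375.3/sqrt(1669) = 9.1865

9.1865


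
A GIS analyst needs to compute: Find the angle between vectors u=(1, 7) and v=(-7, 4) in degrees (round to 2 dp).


u.v = 21, |u| = sqrt(50) = 7.0711, |v| = sqrt(65) = 8.0623
cos(theta) = u.v/(|u||v|) = 21/sqrt(3250) = 0.368364
theta = acos(0.368364) = 68.39 degrees

68.39 degrees


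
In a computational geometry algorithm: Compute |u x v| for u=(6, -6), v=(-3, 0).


|u x v| = |6*0 - (-6)*(-3)|
= |0 - 18| = 18

18


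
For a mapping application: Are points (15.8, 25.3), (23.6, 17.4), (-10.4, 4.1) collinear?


Cross product: (23.6-15.8)*(4.1-25.3) - (17.4-25.3)*((-10.4)-15.8)
= -372.34

No, not collinear


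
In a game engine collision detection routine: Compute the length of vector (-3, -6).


|u| = sqrt((-3)^2 + (-6)^2) = sqrt(45) = 6.7082

6.7082


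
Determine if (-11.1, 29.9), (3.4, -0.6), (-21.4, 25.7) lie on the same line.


Cross product: (3.4-(-11.1))*(25.7-29.9) - ((-0.6)-29.9)*((-21.4)-(-11.1))
= -375.05

No, not collinear


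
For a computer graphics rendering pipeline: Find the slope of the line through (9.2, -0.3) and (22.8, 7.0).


slope = (y2-y1)/(x2-x1) = (7-(-0.3))/(22.8-9.2) = 7.3/13.6 = 0.5368

0.5368


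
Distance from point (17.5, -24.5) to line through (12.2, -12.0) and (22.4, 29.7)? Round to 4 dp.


|cross product| = 348.51
|line direction| = sqrt(1842.93) = 42.9294
Distance = 348.51/sqrt(1842.93) = 8.1182

8.1182


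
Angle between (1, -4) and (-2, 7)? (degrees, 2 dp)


u.v = -30, |u| = sqrt(17) = 4.1231, |v| = sqrt(53) = 7.2801
cos(theta) = u.v/(|u||v|) = -30/sqrt(901) = -0.999445
theta = acos(-0.999445) = 178.09 degrees

178.09 degrees


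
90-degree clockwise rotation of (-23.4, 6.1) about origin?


90° CW: (x,y) -> (y, -x)
(-23.4,6.1) -> (6.1, 23.4)

(6.1, 23.4)


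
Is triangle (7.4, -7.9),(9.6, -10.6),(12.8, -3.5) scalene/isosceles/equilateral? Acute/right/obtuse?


Side lengths squared: AB^2=12.13, BC^2=60.65, CA^2=48.52
Sorted: [12.13, 48.52, 60.65]
By sides: Scalene, By angles: Right

Scalene, Right


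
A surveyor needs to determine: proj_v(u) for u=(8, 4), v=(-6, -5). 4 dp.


u.v = -68, |v| = sqrt(61) = 7.8102
Scalar projection = u.v / |v| = -68 / sqrt(61) = -8.7065

-8.7065


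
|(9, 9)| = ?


|u| = sqrt(9^2 + 9^2) = sqrt(162) = 12.7279

12.7279


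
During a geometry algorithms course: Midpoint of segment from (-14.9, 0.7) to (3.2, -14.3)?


M = (((-14.9)+3.2)/2, (0.7+(-14.3))/2)
= (-5.85, -6.8)

(-5.85, -6.8)


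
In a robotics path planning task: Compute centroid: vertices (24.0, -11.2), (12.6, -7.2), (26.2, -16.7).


Centroid = ((x_A+x_B+x_C)/3, (y_A+y_B+y_C)/3)
= ((24+12.6+26.2)/3, ((-11.2)+(-7.2)+(-16.7))/3)
= (20.9333, -11.7)

(20.9333, -11.7)


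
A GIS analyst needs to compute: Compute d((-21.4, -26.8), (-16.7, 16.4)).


dx=4.7, dy=43.2
d^2 = 4.7^2 + 43.2^2 = 1888.33
d = sqrt(1888.33) = 43.4549

43.4549


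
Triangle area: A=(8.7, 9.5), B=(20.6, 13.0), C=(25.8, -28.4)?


Area = |x_A(y_B-y_C) + x_B(y_C-y_A) + x_C(y_A-y_B)|/2
= |360.18 + (-780.74) + (-90.3)|/2
= 510.86/2 = 255.43

255.43


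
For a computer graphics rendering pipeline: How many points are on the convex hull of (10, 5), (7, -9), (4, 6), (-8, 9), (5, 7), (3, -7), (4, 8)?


Convex hull vertices (CCW): (-8, 9), (3, -7), (7, -9), (10, 5), (4, 8)
Count = 5

5


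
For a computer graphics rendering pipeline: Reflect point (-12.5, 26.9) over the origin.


Reflection over origin: (x,y) -> (-x,-y)
(-12.5, 26.9) -> (12.5, -26.9)

(12.5, -26.9)


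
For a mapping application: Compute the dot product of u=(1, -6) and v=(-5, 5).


u . v = u_x*v_x + u_y*v_y = 1*(-5) + (-6)*5
= (-5) + (-30) = -35

-35


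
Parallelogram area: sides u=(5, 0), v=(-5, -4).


|u x v| = |5*(-4) - 0*(-5)|
= |(-20) - 0| = 20

20


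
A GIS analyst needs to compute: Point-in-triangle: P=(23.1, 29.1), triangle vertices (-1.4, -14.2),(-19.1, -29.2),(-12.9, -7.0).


Cross products: AB x AP = -398.91, BC x BP = -575.38, CA x CP = 674.35
All same sign? no

No, outside


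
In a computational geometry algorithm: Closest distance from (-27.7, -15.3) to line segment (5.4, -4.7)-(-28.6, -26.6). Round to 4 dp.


Project P onto AB: t = 0.83 (clamped to [0,1])
Closest point on segment: (-22.8197, -22.8768)
Distance: 9.0125

9.0125


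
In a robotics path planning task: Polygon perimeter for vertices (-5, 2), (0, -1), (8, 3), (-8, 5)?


Sides: (-5, 2)->(0, -1): sqrt(34) = 5.830952, (0, -1)->(8, 3): sqrt(80) = 8.944272, (8, 3)->(-8, 5): sqrt(260) = 16.124515, (-8, 5)->(-5, 2): sqrt(18) = 4.242641
Sum = 35.14238
Perimeter = 35.1424

35.1424


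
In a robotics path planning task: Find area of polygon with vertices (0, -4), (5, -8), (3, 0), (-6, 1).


Shoelace sum: (0*(-8) - 5*(-4)) + (5*0 - 3*(-8)) + (3*1 - (-6)*0) + ((-6)*(-4) - 0*1)
= 71
Area = |71|/2 = 35.5

35.5


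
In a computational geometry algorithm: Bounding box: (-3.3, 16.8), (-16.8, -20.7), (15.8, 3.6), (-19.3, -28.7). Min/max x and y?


x range: [-19.3, 15.8]
y range: [-28.7, 16.8]
Bounding box: (-19.3,-28.7) to (15.8,16.8)

(-19.3,-28.7) to (15.8,16.8)


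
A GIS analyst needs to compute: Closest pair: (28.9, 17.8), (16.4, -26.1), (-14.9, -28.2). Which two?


d(P0,P1) = 45.6449, d(P0,P2) = 63.5172, d(P1,P2) = 31.3704
Closest: P1 and P2

Closest pair: (16.4, -26.1) and (-14.9, -28.2), distance = 31.3704


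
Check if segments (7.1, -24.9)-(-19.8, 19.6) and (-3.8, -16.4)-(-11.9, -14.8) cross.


Cross products: d1=51.41, d2=-266, d3=256.4, d4=573.81
d1*d2 < 0 and d3*d4 < 0? no

No, they don't intersect


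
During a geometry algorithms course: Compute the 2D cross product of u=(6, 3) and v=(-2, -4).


u x v = u_x*v_y - u_y*v_x = 6*(-4) - 3*(-2)
= (-24) - (-6) = -18

-18


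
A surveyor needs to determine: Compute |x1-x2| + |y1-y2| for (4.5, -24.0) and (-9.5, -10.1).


|4.5-(-9.5)| + |(-24)-(-10.1)| = 14 + 13.9 = 27.9

27.9


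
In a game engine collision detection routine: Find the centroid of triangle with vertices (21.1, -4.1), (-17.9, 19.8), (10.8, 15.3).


Centroid = ((x_A+x_B+x_C)/3, (y_A+y_B+y_C)/3)
= ((21.1+(-17.9)+10.8)/3, ((-4.1)+19.8+15.3)/3)
= (4.6667, 10.3333)

(4.6667, 10.3333)


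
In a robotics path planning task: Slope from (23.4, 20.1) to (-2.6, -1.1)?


slope = (y2-y1)/(x2-x1) = ((-1.1)-20.1)/((-2.6)-23.4) = (-21.2)/(-26) = 0.8154

0.8154


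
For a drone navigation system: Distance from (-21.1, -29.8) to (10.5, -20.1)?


dx=31.6, dy=9.7
d^2 = 31.6^2 + 9.7^2 = 1092.65
d = sqrt(1092.65) = 33.0553

33.0553


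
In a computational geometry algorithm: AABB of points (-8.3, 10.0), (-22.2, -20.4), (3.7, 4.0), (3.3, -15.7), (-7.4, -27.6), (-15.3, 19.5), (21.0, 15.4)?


x range: [-22.2, 21]
y range: [-27.6, 19.5]
Bounding box: (-22.2,-27.6) to (21,19.5)

(-22.2,-27.6) to (21,19.5)


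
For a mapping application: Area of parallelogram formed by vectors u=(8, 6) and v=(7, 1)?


|u x v| = |8*1 - 6*7|
= |8 - 42| = 34

34


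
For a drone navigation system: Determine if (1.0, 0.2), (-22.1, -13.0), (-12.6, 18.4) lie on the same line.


Cross product: ((-22.1)-1)*(18.4-0.2) - ((-13)-0.2)*((-12.6)-1)
= -599.94

No, not collinear


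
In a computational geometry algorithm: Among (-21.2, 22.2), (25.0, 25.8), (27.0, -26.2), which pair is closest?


d(P0,P1) = 46.34, d(P0,P2) = 68.3067, d(P1,P2) = 52.0384
Closest: P0 and P1

Closest pair: (-21.2, 22.2) and (25.0, 25.8), distance = 46.34


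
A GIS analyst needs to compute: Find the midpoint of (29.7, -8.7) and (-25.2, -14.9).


M = ((29.7+(-25.2))/2, ((-8.7)+(-14.9))/2)
= (2.25, -11.8)

(2.25, -11.8)


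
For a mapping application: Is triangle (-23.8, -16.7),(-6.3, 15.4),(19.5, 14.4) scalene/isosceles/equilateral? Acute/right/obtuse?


Side lengths squared: AB^2=1336.66, BC^2=666.64, CA^2=2842.1
Sorted: [666.64, 1336.66, 2842.1]
By sides: Scalene, By angles: Obtuse

Scalene, Obtuse


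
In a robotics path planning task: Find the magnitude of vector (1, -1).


|u| = sqrt(1^2 + (-1)^2) = sqrt(2) = 1.4142

1.4142


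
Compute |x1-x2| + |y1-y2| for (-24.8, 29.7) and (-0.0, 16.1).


|(-24.8)-0| + |29.7-16.1| = 24.8 + 13.6 = 38.4

38.4


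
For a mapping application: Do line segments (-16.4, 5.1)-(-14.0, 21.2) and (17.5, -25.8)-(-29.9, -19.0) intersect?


Cross products: d1=-1234.14, d2=-2013.6, d3=-619.95, d4=159.51
d1*d2 < 0 and d3*d4 < 0? no

No, they don't intersect


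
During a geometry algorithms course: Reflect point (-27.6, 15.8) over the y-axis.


Reflection over y-axis: (x,y) -> (-x,y)
(-27.6, 15.8) -> (27.6, 15.8)

(27.6, 15.8)


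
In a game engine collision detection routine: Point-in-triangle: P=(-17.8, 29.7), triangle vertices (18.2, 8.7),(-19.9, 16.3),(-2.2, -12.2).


Cross products: AB x AP = -526.5, BC x BP = 297.03, CA x CP = 1180.8
All same sign? no

No, outside


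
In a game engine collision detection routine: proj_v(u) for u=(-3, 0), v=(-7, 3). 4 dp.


u.v = 21, |v| = sqrt(58) = 7.6158
Scalar projection = u.v / |v| = 21 / sqrt(58) = 2.7574

2.7574


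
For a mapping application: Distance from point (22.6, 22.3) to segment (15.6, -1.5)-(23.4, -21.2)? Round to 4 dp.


Project P onto AB: t = 0 (clamped to [0,1])
Closest point on segment: (15.6, -1.5)
Distance: 24.8081

24.8081


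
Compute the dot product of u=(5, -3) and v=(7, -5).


u . v = u_x*v_x + u_y*v_y = 5*7 + (-3)*(-5)
= 35 + 15 = 50

50


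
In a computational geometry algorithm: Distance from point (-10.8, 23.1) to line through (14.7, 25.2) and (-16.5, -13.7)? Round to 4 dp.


|cross product| = 926.43
|line direction| = sqrt(2486.65) = 49.8663
Distance = 926.43/sqrt(2486.65) = 18.5783

18.5783


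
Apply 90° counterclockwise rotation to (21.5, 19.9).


90° CCW: (x,y) -> (-y, x)
(21.5,19.9) -> (-19.9, 21.5)

(-19.9, 21.5)


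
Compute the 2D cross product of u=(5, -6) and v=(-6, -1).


u x v = u_x*v_y - u_y*v_x = 5*(-1) - (-6)*(-6)
= (-5) - 36 = -41

-41


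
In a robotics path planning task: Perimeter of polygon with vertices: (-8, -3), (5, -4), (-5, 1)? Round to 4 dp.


Sides: (-8, -3)->(5, -4): sqrt(170) = 13.038405, (5, -4)->(-5, 1): sqrt(125) = 11.18034, (-5, 1)->(-8, -3): sqrt(25) = 5
Sum = 29.218745
Perimeter = 29.2187

29.2187


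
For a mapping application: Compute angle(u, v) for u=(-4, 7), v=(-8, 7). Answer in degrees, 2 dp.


u.v = 81, |u| = sqrt(65) = 8.0623, |v| = sqrt(113) = 10.6301
cos(theta) = u.v/(|u||v|) = 81/sqrt(7345) = 0.945125
theta = acos(0.945125) = 19.07 degrees

19.07 degrees


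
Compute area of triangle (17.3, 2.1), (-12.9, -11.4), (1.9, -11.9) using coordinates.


Area = |x_A(y_B-y_C) + x_B(y_C-y_A) + x_C(y_A-y_B)|/2
= |8.65 + 180.6 + 25.65|/2
= 214.9/2 = 107.45

107.45


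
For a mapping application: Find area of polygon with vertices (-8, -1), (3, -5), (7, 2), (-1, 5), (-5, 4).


Shoelace sum: ((-8)*(-5) - 3*(-1)) + (3*2 - 7*(-5)) + (7*5 - (-1)*2) + ((-1)*4 - (-5)*5) + ((-5)*(-1) - (-8)*4)
= 179
Area = |179|/2 = 89.5

89.5


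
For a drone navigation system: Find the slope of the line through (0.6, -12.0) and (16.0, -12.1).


slope = (y2-y1)/(x2-x1) = ((-12.1)-(-12))/(16-0.6) = (-0.1)/15.4 = -0.0065

-0.0065


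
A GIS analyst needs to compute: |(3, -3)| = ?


|u| = sqrt(3^2 + (-3)^2) = sqrt(18) = 4.2426

4.2426


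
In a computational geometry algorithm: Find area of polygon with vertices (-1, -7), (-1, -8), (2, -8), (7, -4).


Shoelace sum: ((-1)*(-8) - (-1)*(-7)) + ((-1)*(-8) - 2*(-8)) + (2*(-4) - 7*(-8)) + (7*(-7) - (-1)*(-4))
= 20
Area = |20|/2 = 10

10


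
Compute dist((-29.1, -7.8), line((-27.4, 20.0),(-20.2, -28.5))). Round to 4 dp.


|cross product| = 282.61
|line direction| = sqrt(2404.09) = 49.0315
Distance = 282.61/sqrt(2404.09) = 5.7638

5.7638


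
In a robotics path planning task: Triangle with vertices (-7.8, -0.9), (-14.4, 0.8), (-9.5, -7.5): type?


Side lengths squared: AB^2=46.45, BC^2=92.9, CA^2=46.45
Sorted: [46.45, 46.45, 92.9]
By sides: Isosceles, By angles: Right

Isosceles, Right


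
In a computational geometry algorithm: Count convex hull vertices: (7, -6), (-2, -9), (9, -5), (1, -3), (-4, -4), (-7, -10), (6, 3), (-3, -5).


Convex hull vertices (CCW): (-7, -10), (-2, -9), (7, -6), (9, -5), (6, 3), (-4, -4)
Count = 6

6


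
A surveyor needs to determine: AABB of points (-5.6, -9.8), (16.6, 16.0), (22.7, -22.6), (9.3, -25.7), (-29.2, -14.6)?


x range: [-29.2, 22.7]
y range: [-25.7, 16]
Bounding box: (-29.2,-25.7) to (22.7,16)

(-29.2,-25.7) to (22.7,16)


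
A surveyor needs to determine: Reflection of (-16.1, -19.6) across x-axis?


Reflection over x-axis: (x,y) -> (x,-y)
(-16.1, -19.6) -> (-16.1, 19.6)

(-16.1, 19.6)


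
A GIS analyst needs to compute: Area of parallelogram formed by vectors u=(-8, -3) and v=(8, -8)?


|u x v| = |(-8)*(-8) - (-3)*8|
= |64 - (-24)| = 88

88


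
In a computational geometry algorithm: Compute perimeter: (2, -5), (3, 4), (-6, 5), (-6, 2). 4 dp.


Sides: (2, -5)->(3, 4): sqrt(82) = 9.055385, (3, 4)->(-6, 5): sqrt(82) = 9.055385, (-6, 5)->(-6, 2): sqrt(9) = 3, (-6, 2)->(2, -5): sqrt(113) = 10.630146
Sum = 31.740916
Perimeter = 31.7409

31.7409


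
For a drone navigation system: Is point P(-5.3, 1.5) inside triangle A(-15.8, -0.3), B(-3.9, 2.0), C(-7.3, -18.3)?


Cross products: AB x AP = -2.73, BC x BP = -26.72, CA x CP = -204.3
All same sign? yes

Yes, inside


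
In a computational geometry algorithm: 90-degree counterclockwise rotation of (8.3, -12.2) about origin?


90° CCW: (x,y) -> (-y, x)
(8.3,-12.2) -> (12.2, 8.3)

(12.2, 8.3)


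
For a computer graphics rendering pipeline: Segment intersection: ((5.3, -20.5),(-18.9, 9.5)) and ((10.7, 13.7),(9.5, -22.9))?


Cross products: d1=-156.6, d2=-1078.32, d3=-989.64, d4=-67.92
d1*d2 < 0 and d3*d4 < 0? no

No, they don't intersect


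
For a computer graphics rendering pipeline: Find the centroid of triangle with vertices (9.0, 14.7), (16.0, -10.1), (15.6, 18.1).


Centroid = ((x_A+x_B+x_C)/3, (y_A+y_B+y_C)/3)
= ((9+16+15.6)/3, (14.7+(-10.1)+18.1)/3)
= (13.5333, 7.5667)

(13.5333, 7.5667)


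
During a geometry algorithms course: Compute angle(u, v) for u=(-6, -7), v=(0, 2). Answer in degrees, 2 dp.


u.v = -14, |u| = sqrt(85) = 9.2195, |v| = sqrt(4) = 2
cos(theta) = u.v/(|u||v|) = -14/sqrt(340) = -0.759257
theta = acos(-0.759257) = 139.4 degrees

139.4 degrees


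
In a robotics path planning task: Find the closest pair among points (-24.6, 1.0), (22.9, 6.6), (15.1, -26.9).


d(P0,P1) = 47.829, d(P0,P2) = 48.5232, d(P1,P2) = 34.3961
Closest: P1 and P2

Closest pair: (22.9, 6.6) and (15.1, -26.9), distance = 34.3961


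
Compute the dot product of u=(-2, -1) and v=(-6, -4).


u . v = u_x*v_x + u_y*v_y = (-2)*(-6) + (-1)*(-4)
= 12 + 4 = 16

16


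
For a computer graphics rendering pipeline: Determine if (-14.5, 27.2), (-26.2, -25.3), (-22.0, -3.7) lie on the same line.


Cross product: ((-26.2)-(-14.5))*((-3.7)-27.2) - ((-25.3)-27.2)*((-22)-(-14.5))
= -32.22

No, not collinear


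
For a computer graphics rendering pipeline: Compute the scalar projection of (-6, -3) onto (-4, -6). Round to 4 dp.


u.v = 42, |v| = sqrt(52) = 7.2111
Scalar projection = u.v / |v| = 42 / sqrt(52) = 5.8244

5.8244


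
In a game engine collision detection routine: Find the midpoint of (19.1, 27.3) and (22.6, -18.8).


M = ((19.1+22.6)/2, (27.3+(-18.8))/2)
= (20.85, 4.25)

(20.85, 4.25)


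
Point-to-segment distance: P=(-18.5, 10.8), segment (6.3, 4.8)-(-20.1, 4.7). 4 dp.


Project P onto AB: t = 0.9385 (clamped to [0,1])
Closest point on segment: (-18.4769, 4.7061)
Distance: 6.0939

6.0939


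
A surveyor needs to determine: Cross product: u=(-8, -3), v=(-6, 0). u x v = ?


u x v = u_x*v_y - u_y*v_x = (-8)*0 - (-3)*(-6)
= 0 - 18 = -18

-18


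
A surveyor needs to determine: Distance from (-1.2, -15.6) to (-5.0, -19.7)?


dx=-3.8, dy=-4.1
d^2 = (-3.8)^2 + (-4.1)^2 = 31.25
d = sqrt(31.25) = 5.5902

5.5902


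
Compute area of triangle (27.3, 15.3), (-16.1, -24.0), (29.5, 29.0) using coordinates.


Area = |x_A(y_B-y_C) + x_B(y_C-y_A) + x_C(y_A-y_B)|/2
= |(-1446.9) + (-220.57) + 1159.35|/2
= 508.12/2 = 254.06

254.06


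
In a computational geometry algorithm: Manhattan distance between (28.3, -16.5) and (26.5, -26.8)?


|28.3-26.5| + |(-16.5)-(-26.8)| = 1.8 + 10.3 = 12.1

12.1


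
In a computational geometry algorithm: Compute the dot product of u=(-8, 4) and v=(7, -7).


u . v = u_x*v_x + u_y*v_y = (-8)*7 + 4*(-7)
= (-56) + (-28) = -84

-84


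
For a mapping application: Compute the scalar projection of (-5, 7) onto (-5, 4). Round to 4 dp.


u.v = 53, |v| = sqrt(41) = 6.4031
Scalar projection = u.v / |v| = 53 / sqrt(41) = 8.2772

8.2772


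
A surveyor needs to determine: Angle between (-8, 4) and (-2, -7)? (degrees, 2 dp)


u.v = -12, |u| = sqrt(80) = 8.9443, |v| = sqrt(53) = 7.2801
cos(theta) = u.v/(|u||v|) = -12/sqrt(4240) = -0.184289
theta = acos(-0.184289) = 100.62 degrees

100.62 degrees


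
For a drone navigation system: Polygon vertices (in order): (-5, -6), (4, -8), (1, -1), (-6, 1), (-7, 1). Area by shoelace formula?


Shoelace sum: ((-5)*(-8) - 4*(-6)) + (4*(-1) - 1*(-8)) + (1*1 - (-6)*(-1)) + ((-6)*1 - (-7)*1) + ((-7)*(-6) - (-5)*1)
= 111
Area = |111|/2 = 55.5

55.5


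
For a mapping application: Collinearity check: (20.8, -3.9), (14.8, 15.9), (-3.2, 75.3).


Cross product: (14.8-20.8)*(75.3-(-3.9)) - (15.9-(-3.9))*((-3.2)-20.8)
= 0

Yes, collinear


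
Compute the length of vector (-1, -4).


|u| = sqrt((-1)^2 + (-4)^2) = sqrt(17) = 4.1231

4.1231


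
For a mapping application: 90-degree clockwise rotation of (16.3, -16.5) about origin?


90° CW: (x,y) -> (y, -x)
(16.3,-16.5) -> (-16.5, -16.3)

(-16.5, -16.3)


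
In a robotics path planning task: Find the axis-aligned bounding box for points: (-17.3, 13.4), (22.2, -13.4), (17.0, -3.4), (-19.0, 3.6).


x range: [-19, 22.2]
y range: [-13.4, 13.4]
Bounding box: (-19,-13.4) to (22.2,13.4)

(-19,-13.4) to (22.2,13.4)


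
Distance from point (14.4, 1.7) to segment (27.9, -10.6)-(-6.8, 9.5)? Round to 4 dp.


Project P onto AB: t = 0.445 (clamped to [0,1])
Closest point on segment: (12.4569, -1.6546)
Distance: 3.8767

3.8767


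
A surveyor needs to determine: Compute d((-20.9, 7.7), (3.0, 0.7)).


dx=23.9, dy=-7
d^2 = 23.9^2 + (-7)^2 = 620.21
d = sqrt(620.21) = 24.904

24.904


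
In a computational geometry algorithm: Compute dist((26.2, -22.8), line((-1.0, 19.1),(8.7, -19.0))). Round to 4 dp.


|cross product| = 629.89
|line direction| = sqrt(1545.7) = 39.3154
Distance = 629.89/sqrt(1545.7) = 16.0215

16.0215


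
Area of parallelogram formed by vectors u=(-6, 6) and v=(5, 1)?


|u x v| = |(-6)*1 - 6*5|
= |(-6) - 30| = 36

36


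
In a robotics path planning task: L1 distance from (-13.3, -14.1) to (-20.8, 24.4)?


|(-13.3)-(-20.8)| + |(-14.1)-24.4| = 7.5 + 38.5 = 46

46


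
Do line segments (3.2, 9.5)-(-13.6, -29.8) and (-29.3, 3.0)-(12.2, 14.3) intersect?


Cross products: d1=-97.5, d2=-1538.61, d3=-1168.05, d4=273.06
d1*d2 < 0 and d3*d4 < 0? no

No, they don't intersect


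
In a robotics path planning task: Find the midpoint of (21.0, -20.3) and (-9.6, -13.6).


M = ((21+(-9.6))/2, ((-20.3)+(-13.6))/2)
= (5.7, -16.95)

(5.7, -16.95)


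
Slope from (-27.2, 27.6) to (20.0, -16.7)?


slope = (y2-y1)/(x2-x1) = ((-16.7)-27.6)/(20-(-27.2)) = (-44.3)/47.2 = -0.9386

-0.9386


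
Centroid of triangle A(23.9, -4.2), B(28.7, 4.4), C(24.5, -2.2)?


Centroid = ((x_A+x_B+x_C)/3, (y_A+y_B+y_C)/3)
= ((23.9+28.7+24.5)/3, ((-4.2)+4.4+(-2.2))/3)
= (25.7, -0.6667)

(25.7, -0.6667)


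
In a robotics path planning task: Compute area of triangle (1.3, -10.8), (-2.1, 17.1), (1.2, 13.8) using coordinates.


Area = |x_A(y_B-y_C) + x_B(y_C-y_A) + x_C(y_A-y_B)|/2
= |4.29 + (-51.66) + (-33.48)|/2
= 80.85/2 = 40.425

40.425


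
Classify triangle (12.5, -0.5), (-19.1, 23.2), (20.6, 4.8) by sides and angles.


Side lengths squared: AB^2=1560.25, BC^2=1914.65, CA^2=93.7
Sorted: [93.7, 1560.25, 1914.65]
By sides: Scalene, By angles: Obtuse

Scalene, Obtuse


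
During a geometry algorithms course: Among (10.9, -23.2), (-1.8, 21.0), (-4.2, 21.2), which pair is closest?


d(P0,P1) = 45.9884, d(P0,P2) = 46.8974, d(P1,P2) = 2.4083
Closest: P1 and P2

Closest pair: (-1.8, 21.0) and (-4.2, 21.2), distance = 2.4083


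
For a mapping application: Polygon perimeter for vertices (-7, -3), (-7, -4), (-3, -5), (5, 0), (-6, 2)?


Sides: (-7, -3)->(-7, -4): sqrt(1) = 1, (-7, -4)->(-3, -5): sqrt(17) = 4.123106, (-3, -5)->(5, 0): sqrt(89) = 9.433981, (5, 0)->(-6, 2): sqrt(125) = 11.18034, (-6, 2)->(-7, -3): sqrt(26) = 5.09902
Sum = 30.836447
Perimeter = 30.8364

30.8364


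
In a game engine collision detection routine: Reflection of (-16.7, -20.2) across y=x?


Reflection over y=x: (x,y) -> (y,x)
(-16.7, -20.2) -> (-20.2, -16.7)

(-20.2, -16.7)


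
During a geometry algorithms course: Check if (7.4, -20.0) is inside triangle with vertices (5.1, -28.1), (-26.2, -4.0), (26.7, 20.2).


Cross products: AB x AP = -308.96, BC x BP = -1659.52, CA x CP = -63.87
All same sign? yes

Yes, inside


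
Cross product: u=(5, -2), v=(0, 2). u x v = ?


u x v = u_x*v_y - u_y*v_x = 5*2 - (-2)*0
= 10 - 0 = 10

10


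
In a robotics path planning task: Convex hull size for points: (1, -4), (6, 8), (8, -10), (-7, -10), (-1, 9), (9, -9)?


Convex hull vertices (CCW): (-7, -10), (8, -10), (9, -9), (6, 8), (-1, 9)
Count = 5

5


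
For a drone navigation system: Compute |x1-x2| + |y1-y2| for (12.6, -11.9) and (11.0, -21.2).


|12.6-11| + |(-11.9)-(-21.2)| = 1.6 + 9.3 = 10.9

10.9


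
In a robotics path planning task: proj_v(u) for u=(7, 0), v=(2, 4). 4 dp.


u.v = 14, |v| = sqrt(20) = 4.4721
Scalar projection = u.v / |v| = 14 / sqrt(20) = 3.1305

3.1305


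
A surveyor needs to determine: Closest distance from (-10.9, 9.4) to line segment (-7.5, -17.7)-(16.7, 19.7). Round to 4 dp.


Project P onto AB: t = 0.4693 (clamped to [0,1])
Closest point on segment: (3.8568, -0.1485)
Distance: 17.5766

17.5766


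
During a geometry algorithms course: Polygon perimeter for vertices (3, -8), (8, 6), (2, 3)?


Sides: (3, -8)->(8, 6): sqrt(221) = 14.866069, (8, 6)->(2, 3): sqrt(45) = 6.708204, (2, 3)->(3, -8): sqrt(122) = 11.045361
Sum = 32.619634
Perimeter = 32.6196

32.6196


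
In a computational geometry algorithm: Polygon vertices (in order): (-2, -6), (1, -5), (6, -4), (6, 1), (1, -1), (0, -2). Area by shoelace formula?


Shoelace sum: ((-2)*(-5) - 1*(-6)) + (1*(-4) - 6*(-5)) + (6*1 - 6*(-4)) + (6*(-1) - 1*1) + (1*(-2) - 0*(-1)) + (0*(-6) - (-2)*(-2))
= 59
Area = |59|/2 = 29.5

29.5


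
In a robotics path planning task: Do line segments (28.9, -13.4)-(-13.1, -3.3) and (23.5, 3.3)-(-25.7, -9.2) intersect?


Cross products: d1=889.14, d2=-132.78, d3=-646.86, d4=375.06
d1*d2 < 0 and d3*d4 < 0? yes

Yes, they intersect


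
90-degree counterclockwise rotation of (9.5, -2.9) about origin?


90° CCW: (x,y) -> (-y, x)
(9.5,-2.9) -> (2.9, 9.5)

(2.9, 9.5)


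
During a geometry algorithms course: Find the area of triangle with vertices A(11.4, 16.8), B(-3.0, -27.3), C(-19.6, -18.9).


Area = |x_A(y_B-y_C) + x_B(y_C-y_A) + x_C(y_A-y_B)|/2
= |(-95.76) + 107.1 + (-864.36)|/2
= 853.02/2 = 426.51

426.51


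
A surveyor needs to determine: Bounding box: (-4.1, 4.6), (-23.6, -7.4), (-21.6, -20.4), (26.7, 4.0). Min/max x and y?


x range: [-23.6, 26.7]
y range: [-20.4, 4.6]
Bounding box: (-23.6,-20.4) to (26.7,4.6)

(-23.6,-20.4) to (26.7,4.6)


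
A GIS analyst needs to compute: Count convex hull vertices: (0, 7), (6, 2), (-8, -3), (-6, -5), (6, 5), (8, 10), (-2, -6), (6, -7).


Convex hull vertices (CCW): (-8, -3), (-6, -5), (-2, -6), (6, -7), (8, 10), (0, 7)
Count = 6

6


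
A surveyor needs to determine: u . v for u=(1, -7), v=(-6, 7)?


u . v = u_x*v_x + u_y*v_y = 1*(-6) + (-7)*7
= (-6) + (-49) = -55

-55


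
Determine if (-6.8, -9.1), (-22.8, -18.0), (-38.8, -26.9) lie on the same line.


Cross product: ((-22.8)-(-6.8))*((-26.9)-(-9.1)) - ((-18)-(-9.1))*((-38.8)-(-6.8))
= 0

Yes, collinear


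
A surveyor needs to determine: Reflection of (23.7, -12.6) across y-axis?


Reflection over y-axis: (x,y) -> (-x,y)
(23.7, -12.6) -> (-23.7, -12.6)

(-23.7, -12.6)


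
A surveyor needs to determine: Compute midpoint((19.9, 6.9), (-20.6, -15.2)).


M = ((19.9+(-20.6))/2, (6.9+(-15.2))/2)
= (-0.35, -4.15)

(-0.35, -4.15)


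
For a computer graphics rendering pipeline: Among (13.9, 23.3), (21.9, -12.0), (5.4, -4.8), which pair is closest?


d(P0,P1) = 36.1952, d(P0,P2) = 29.3575, d(P1,P2) = 18.0025
Closest: P1 and P2

Closest pair: (21.9, -12.0) and (5.4, -4.8), distance = 18.0025


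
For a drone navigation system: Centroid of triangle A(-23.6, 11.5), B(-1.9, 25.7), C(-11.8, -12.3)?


Centroid = ((x_A+x_B+x_C)/3, (y_A+y_B+y_C)/3)
= (((-23.6)+(-1.9)+(-11.8))/3, (11.5+25.7+(-12.3))/3)
= (-12.4333, 8.3)

(-12.4333, 8.3)


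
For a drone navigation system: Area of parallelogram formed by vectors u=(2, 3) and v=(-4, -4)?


|u x v| = |2*(-4) - 3*(-4)|
= |(-8) - (-12)| = 4

4


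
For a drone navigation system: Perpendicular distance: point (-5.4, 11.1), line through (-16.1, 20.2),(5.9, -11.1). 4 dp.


|cross product| = 134.71
|line direction| = sqrt(1463.69) = 38.2582
Distance = 134.71/sqrt(1463.69) = 3.5211

3.5211


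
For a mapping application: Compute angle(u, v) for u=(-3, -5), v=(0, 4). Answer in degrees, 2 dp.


u.v = -20, |u| = sqrt(34) = 5.831, |v| = sqrt(16) = 4
cos(theta) = u.v/(|u||v|) = -20/sqrt(544) = -0.857493
theta = acos(-0.857493) = 149.04 degrees

149.04 degrees


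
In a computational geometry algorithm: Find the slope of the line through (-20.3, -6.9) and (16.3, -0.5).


slope = (y2-y1)/(x2-x1) = ((-0.5)-(-6.9))/(16.3-(-20.3)) = 6.4/36.6 = 0.1749

0.1749


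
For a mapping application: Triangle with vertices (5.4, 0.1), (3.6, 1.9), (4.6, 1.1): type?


Side lengths squared: AB^2=6.48, BC^2=1.64, CA^2=1.64
Sorted: [1.64, 1.64, 6.48]
By sides: Isosceles, By angles: Obtuse

Isosceles, Obtuse


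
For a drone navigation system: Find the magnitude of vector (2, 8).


|u| = sqrt(2^2 + 8^2) = sqrt(68) = 8.2462

8.2462


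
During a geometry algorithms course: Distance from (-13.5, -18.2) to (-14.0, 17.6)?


dx=-0.5, dy=35.8
d^2 = (-0.5)^2 + 35.8^2 = 1281.89
d = sqrt(1281.89) = 35.8035

35.8035


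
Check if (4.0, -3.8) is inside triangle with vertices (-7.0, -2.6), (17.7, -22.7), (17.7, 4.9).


Cross products: AB x AP = 191.46, BC x BP = 378.12, CA x CP = 112.14
All same sign? yes

Yes, inside
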